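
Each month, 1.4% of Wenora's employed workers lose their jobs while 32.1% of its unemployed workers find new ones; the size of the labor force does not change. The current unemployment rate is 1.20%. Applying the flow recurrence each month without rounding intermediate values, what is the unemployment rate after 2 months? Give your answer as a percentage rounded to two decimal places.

With a fixed labor force, u_{t+1} = u_t + s·(1−u_t) − f·u_t = u_t·(1−s−f) + s.
Here 1−s−f = 0.665 and s = 0.014.
u_1 = 0.012000 × 0.665 + 0.014 = 0.021980.
u_2 = 0.021980 × 0.665 + 0.014 = 0.028617.

Unemployment rate after two months ≈ 2.86%.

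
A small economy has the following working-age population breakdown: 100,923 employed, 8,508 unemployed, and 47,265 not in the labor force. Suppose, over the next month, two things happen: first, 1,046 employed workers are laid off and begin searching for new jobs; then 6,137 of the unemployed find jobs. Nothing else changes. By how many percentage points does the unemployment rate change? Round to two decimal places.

The unemployment rate changes by −4.65 percentage points.

Initially, labor force = 100,923 + 8,508 = 109,431, so u = 8,508/109,431 = 7.77%.
After the first change, employed falls and unemployed rises by 1,046; labor force unchanged → E = 99,877, U = 9,554, labor force = 109,431.
After the second change, unemployed falls and employed rises by 6,137; labor force unchanged → E = 106,014, U = 3,417, labor force = 109,431.
New unemployment rate = 3,417 / 109,431 = 3.12%.
Change = 3.12% − 7.77% = −4.65 percentage points.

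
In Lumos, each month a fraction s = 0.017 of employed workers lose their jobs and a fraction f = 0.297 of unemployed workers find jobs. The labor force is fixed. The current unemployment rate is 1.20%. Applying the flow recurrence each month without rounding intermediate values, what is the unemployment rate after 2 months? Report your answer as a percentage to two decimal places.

Unemployment rate after two months ≈ 3.43%.

With a fixed labor force, u_{t+1} = u_t + s·(1−u_t) − f·u_t = u_t·(1−s−f) + s.
Here 1−s−f = 0.686 and s = 0.017.
u_1 = 0.012000 × 0.686 + 0.017 = 0.025232.
u_2 = 0.025232 × 0.686 + 0.017 = 0.034309.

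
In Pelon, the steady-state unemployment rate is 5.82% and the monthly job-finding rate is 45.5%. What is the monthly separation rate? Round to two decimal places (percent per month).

From u* = s/(s+f): s = u·f/(1−u).
s = 0.0582 × 45.5 / (1 − 0.0582) = 2.6481 / 0.9418 ≈ 2.81% per month.

Separation rate ≈ 2.81% per month.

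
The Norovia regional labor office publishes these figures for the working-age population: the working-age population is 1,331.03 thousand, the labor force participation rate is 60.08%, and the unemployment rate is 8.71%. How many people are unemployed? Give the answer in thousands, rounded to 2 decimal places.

About 69.65 thousand are unemployed.

Labor force = 0.6008 × 1,331.03 = 799.68 thousand.
Unemployed = 0.0871 × 799.68 ≈ 69.65 thousand.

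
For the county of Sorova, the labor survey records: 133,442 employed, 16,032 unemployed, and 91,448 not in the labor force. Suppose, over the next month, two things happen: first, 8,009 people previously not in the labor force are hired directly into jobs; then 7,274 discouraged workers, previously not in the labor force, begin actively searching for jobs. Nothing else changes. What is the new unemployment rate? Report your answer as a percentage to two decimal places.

Initially, labor force = 133,442 + 16,032 = 149,474, so u = 16,032/149,474 = 10.73%.
After the first change, employed and labor force both rise by 8,009; unemployed unchanged → E = 141,451, U = 16,032, labor force = 157,483.
After the second change, unemployed and labor force both rise by 7,274 → E = 141,451, U = 23,306, labor force = 164,757.
New unemployment rate = 23,306 / 164,757 = 14.15%.

New unemployment rate ≈ 14.15%.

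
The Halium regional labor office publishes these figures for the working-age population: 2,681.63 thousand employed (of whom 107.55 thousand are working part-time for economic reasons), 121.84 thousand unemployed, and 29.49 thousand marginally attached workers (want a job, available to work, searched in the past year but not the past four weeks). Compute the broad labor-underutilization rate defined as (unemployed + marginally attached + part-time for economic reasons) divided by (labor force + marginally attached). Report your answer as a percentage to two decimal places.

Broad underutilization rate ≈ 9.14%.

Labor force = 2,681.63 + 121.84 = 2,803.47 thousand.
Numerator = 121.84 + 29.49 + 107.55 = 258.88 thousand.
Denominator = 2,803.47 + 29.49 = 2,832.96 thousand.
Broad rate = 258.88 / 2,832.96 = 9.14%.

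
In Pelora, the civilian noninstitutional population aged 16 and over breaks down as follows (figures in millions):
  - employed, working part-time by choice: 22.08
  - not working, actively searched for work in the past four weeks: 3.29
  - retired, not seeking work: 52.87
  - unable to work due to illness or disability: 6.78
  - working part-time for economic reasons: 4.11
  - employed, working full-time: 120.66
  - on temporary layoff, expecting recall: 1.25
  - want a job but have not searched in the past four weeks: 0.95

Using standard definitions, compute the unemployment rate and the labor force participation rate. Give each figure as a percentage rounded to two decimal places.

Unemployment rate ≈ 3.00%; labor force participation rate ≈ 71.41%.

Employed = 22.08 + 4.11 + 120.66 = 146.85 million (anyone who worked, including part-time for economic reasons, counts as employed).
Unemployed = 3.29 + 1.25 = 4.54 million (jobless and actively searching, or on temporary layoff).
Labor force = 146.85 + 4.54 = 151.39 million.
Not in labor force = 52.87 + 6.78 + 0.95 = 60.60 million (those not working and not actively searching are outside the labor force — including those who want a job but have given up searching).
Civilian working-age population = 151.39 + 60.60 = 211.99 million.
Unemployment rate = 4.54 / 151.39 = 3.00%.
Labor force participation rate = 151.39 / 211.99 = 71.41%.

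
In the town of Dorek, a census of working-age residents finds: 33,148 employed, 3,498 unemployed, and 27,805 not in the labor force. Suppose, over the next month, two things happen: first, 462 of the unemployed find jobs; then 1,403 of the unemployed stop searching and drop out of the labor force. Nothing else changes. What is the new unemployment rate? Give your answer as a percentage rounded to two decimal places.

Initially, labor force = 33,148 + 3,498 = 36,646, so u = 3,498/36,646 = 9.55%.
After the first change, unemployed falls and employed rises by 462; labor force unchanged → E = 33,610, U = 3,036, labor force = 36,646.
After the second change, unemployed and labor force both fall by 1,403 → E = 33,610, U = 1,633, labor force = 35,243.
New unemployment rate = 1,633 / 35,243 = 4.63%.

New unemployment rate ≈ 4.63%.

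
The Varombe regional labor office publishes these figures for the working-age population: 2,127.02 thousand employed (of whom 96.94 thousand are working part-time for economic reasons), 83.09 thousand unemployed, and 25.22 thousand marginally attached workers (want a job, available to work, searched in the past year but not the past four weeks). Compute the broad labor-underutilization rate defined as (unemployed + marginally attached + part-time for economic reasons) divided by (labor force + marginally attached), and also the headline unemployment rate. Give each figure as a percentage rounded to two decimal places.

Labor force = 2,127.02 + 83.09 = 2,210.11 thousand.
Numerator = 83.09 + 25.22 + 96.94 = 205.25 thousand.
Denominator = 2,210.11 + 25.22 = 2,235.33 thousand.
Broad rate = 205.25 / 2,235.33 = 9.18%.
Headline unemployment rate = 83.09 / 2,210.11 = 3.76%.

Broad underutilization rate ≈ 9.18%; headline unemployment rate ≈ 3.76%.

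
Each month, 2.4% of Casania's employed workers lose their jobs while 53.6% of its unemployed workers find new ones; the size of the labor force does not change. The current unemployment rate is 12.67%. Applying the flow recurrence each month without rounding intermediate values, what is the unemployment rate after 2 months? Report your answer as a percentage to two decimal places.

With a fixed labor force, u_{t+1} = u_t + s·(1−u_t) − f·u_t = u_t·(1−s−f) + s.
Here 1−s−f = 0.440 and s = 0.024.
u_1 = 0.126700 × 0.440 + 0.024 = 0.079748.
u_2 = 0.079748 × 0.440 + 0.024 = 0.059089.

Unemployment rate after two months ≈ 5.91%.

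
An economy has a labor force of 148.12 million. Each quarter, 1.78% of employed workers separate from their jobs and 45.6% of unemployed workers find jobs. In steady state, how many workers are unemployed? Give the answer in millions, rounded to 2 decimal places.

About 5.56 million are unemployed in steady state.

Steady-state unemployment rate u* = s/(s+f) = 1.78/(1.78+45.6) = 0.037569.
Unemployed = u* × labor force = 0.037569 × 148.12 ≈ 5.56 million.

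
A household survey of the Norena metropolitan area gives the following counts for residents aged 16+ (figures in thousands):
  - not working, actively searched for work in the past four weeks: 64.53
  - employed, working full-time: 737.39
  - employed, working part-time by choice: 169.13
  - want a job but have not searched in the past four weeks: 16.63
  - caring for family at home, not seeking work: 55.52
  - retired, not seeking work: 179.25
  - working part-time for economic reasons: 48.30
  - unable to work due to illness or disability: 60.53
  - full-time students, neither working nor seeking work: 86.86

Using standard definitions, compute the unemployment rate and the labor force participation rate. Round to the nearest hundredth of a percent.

Employed = 737.39 + 169.13 + 48.30 = 954.82 thousand (anyone who worked, including part-time for economic reasons, counts as employed).
Unemployed = 64.53 thousand.
Labor force = 954.82 + 64.53 = 1,019.35 thousand.
Not in labor force = 16.63 + 55.52 + 179.25 + 60.53 + 86.86 = 398.79 thousand (those not working and not actively searching are outside the labor force — including those who want a job but have given up searching).
Civilian working-age population = 1,019.35 + 398.79 = 1,418.14 thousand.
Unemployment rate = 64.53 / 1,019.35 = 6.33%.
Labor force participation rate = 1,019.35 / 1,418.14 = 71.88%.

Unemployment rate ≈ 6.33%; labor force participation rate ≈ 71.88%.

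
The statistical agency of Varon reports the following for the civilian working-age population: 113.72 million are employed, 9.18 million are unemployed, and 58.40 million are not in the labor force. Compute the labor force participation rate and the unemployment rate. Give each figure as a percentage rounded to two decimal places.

Labor force participation rate ≈ 67.79%; unemployment rate ≈ 7.47%.

Labor force = employed + unemployed = 113.72 + 9.18 = 122.90 million.
Working-age population = 122.90 + 58.40 = 181.30 million.
Unemployment rate = 9.18 / 122.90 = 7.47%.
Labor force participation rate = 122.90 / 181.30 = 67.79%.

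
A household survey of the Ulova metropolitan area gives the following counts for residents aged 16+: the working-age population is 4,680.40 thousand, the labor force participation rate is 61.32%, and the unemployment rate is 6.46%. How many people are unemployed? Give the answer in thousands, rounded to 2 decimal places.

Labor force = 0.6132 × 4,680.40 = 2,870.02 thousand.
Unemployed = 0.0646 × 2,870.02 ≈ 185.40 thousand.

About 185.40 thousand are unemployed.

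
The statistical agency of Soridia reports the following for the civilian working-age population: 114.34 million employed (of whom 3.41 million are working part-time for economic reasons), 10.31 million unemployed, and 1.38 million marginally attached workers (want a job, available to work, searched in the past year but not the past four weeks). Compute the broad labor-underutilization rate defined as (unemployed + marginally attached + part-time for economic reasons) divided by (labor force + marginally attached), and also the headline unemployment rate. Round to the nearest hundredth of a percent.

Labor force = 114.34 + 10.31 = 124.65 million.
Numerator = 10.31 + 1.38 + 3.41 = 15.10 million.
Denominator = 124.65 + 1.38 = 126.03 million.
Broad rate = 15.10 / 126.03 = 11.98%.
Headline unemployment rate = 10.31 / 124.65 = 8.27%.

Broad underutilization rate ≈ 11.98%; headline unemployment rate ≈ 8.27%.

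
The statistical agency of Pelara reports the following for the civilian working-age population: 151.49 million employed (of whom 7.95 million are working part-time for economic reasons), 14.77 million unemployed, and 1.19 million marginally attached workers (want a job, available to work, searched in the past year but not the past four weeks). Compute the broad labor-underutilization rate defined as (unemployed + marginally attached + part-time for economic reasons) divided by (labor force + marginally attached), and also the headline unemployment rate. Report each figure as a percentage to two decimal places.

Labor force = 151.49 + 14.77 = 166.26 million.
Numerator = 14.77 + 1.19 + 7.95 = 23.91 million.
Denominator = 166.26 + 1.19 = 167.45 million.
Broad rate = 23.91 / 167.45 = 14.28%.
Headline unemployment rate = 14.77 / 166.26 = 8.88%.

Broad underutilization rate ≈ 14.28%; headline unemployment rate ≈ 8.88%.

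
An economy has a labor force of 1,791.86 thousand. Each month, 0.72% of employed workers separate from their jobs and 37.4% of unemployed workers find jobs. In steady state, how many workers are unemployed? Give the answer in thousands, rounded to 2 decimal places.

About 33.84 thousand are unemployed in steady state.

Steady-state unemployment rate u* = s/(s+f) = 0.72/(0.72+37.4) = 0.018888.
Unemployed = u* × labor force = 0.018888 × 1,791.86 ≈ 33.84 thousand.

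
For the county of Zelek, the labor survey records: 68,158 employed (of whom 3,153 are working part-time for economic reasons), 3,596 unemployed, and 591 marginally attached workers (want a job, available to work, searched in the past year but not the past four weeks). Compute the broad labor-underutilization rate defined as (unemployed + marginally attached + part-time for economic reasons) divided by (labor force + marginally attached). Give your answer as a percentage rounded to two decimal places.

Broad underutilization rate ≈ 10.15%.

Labor force = 68,158 + 3,596 = 71,754.
Numerator = 3,596 + 591 + 3,153 = 7,340.
Denominator = 71,754 + 591 = 72,345.
Broad rate = 7,340 / 72,345 = 10.15%.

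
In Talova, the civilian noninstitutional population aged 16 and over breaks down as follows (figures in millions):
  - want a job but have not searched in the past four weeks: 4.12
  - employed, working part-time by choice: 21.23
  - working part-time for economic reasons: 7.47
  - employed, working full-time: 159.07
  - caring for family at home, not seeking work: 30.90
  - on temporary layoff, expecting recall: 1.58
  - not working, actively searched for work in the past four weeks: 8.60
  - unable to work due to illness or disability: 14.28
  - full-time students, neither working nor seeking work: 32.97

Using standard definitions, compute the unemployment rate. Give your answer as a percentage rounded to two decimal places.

Employed = 21.23 + 7.47 + 159.07 = 187.77 million (anyone who worked, including part-time for economic reasons, counts as employed).
Unemployed = 1.58 + 8.60 = 10.18 million (jobless and actively searching, or on temporary layoff).
Labor force = 187.77 + 10.18 = 197.95 million.
Unemployment rate = 10.18 / 197.95 = 5.14%.

Unemployment rate ≈ 5.14%.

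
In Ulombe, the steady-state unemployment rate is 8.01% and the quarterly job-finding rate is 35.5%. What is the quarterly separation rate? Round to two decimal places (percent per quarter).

From u* = s/(s+f): s = u·f/(1−u).
s = 0.0801 × 35.5 / (1 − 0.0801) = 2.8436 / 0.9199 ≈ 3.09% per quarter.

Separation rate ≈ 3.09% per quarter.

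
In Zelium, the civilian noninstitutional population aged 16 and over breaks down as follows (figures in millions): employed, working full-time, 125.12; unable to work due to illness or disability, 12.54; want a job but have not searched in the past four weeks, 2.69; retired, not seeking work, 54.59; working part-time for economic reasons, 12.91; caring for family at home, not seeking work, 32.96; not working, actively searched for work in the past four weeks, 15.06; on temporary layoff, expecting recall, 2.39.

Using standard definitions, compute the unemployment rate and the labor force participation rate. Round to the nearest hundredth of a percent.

Employed = 125.12 + 12.91 = 138.03 million (anyone who worked, including part-time for economic reasons, counts as employed).
Unemployed = 15.06 + 2.39 = 17.45 million (jobless and actively searching, or on temporary layoff).
Labor force = 138.03 + 17.45 = 155.48 million.
Not in labor force = 12.54 + 2.69 + 54.59 + 32.96 = 102.78 million (those not working and not actively searching are outside the labor force — including those who want a job but have given up searching).
Civilian working-age population = 155.48 + 102.78 = 258.26 million.
Unemployment rate = 17.45 / 155.48 = 11.22%.
Labor force participation rate = 155.48 / 258.26 = 60.20%.

Unemployment rate ≈ 11.22%; labor force participation rate ≈ 60.20%.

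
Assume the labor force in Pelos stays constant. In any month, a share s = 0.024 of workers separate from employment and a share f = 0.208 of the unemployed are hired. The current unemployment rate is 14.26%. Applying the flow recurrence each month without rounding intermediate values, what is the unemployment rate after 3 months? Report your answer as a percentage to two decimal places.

Unemployment rate after three months ≈ 12.12%.

With a fixed labor force, u_{t+1} = u_t + s·(1−u_t) − f·u_t = u_t·(1−s−f) + s.
Here 1−s−f = 0.768 and s = 0.024.
u_1 = 0.142600 × 0.768 + 0.024 = 0.133517.
u_2 = 0.133517 × 0.768 + 0.024 = 0.126541.
u_3 = 0.126541 × 0.768 + 0.024 = 0.121183.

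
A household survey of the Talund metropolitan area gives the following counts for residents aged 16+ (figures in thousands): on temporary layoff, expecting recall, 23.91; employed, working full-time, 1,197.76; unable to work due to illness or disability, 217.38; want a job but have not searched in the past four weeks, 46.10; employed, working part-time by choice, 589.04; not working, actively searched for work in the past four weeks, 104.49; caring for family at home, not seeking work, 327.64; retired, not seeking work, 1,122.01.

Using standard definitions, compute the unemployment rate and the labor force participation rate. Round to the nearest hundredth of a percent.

Unemployment rate ≈ 6.70%; labor force participation rate ≈ 52.78%.

Employed = 1,197.76 + 589.04 = 1,786.80 thousand.
Unemployed = 23.91 + 104.49 = 128.40 thousand (jobless and actively searching, or on temporary layoff).
Labor force = 1,786.80 + 128.40 = 1,915.20 thousand.
Not in labor force = 217.38 + 46.10 + 327.64 + 1,122.01 = 1,713.13 thousand (those not working and not actively searching are outside the labor force — including those who want a job but have given up searching).
Civilian working-age population = 1,915.20 + 1,713.13 = 3,628.33 thousand.
Unemployment rate = 128.40 / 1,915.20 = 6.70%.
Labor force participation rate = 1,915.20 / 3,628.33 = 52.78%.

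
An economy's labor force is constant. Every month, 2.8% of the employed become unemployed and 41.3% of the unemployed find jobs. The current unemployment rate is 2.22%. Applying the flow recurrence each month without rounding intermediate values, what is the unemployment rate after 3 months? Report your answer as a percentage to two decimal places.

With a fixed labor force, u_{t+1} = u_t + s·(1−u_t) − f·u_t = u_t·(1−s−f) + s.
Here 1−s−f = 0.559 and s = 0.028.
u_1 = 0.022200 × 0.559 + 0.028 = 0.040410.
u_2 = 0.040410 × 0.559 + 0.028 = 0.050589.
u_3 = 0.050589 × 0.559 + 0.028 = 0.056279.

Unemployment rate after three months ≈ 5.63%.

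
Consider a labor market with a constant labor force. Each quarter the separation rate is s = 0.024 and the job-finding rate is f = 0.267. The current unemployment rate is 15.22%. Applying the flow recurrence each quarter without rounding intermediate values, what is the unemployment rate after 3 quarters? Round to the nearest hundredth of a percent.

With a fixed labor force, u_{t+1} = u_t + s·(1−u_t) − f·u_t = u_t·(1−s−f) + s.
Here 1−s−f = 0.709 and s = 0.024.
u_1 = 0.152200 × 0.709 + 0.024 = 0.131910.
u_2 = 0.131910 × 0.709 + 0.024 = 0.117524.
u_3 = 0.117524 × 0.709 + 0.024 = 0.107325.

Unemployment rate after three quarters ≈ 10.73%.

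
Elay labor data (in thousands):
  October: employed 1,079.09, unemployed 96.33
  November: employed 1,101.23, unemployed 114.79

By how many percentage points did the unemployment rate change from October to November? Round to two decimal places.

The unemployment rate changed by +1.24 percentage points.

October: labor force = 1,079.09 + 96.33 = 1,175.42; u = 96.33/1,175.42 = 8.20%.
November: labor force = 1,101.23 + 114.79 = 1,216.02; u = 114.79/1,216.02 = 9.44%.
Change = 9.44% − 8.20% = +1.24 pp.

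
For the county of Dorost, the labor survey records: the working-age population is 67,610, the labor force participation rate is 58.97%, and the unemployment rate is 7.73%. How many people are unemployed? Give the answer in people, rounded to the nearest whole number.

Labor force = 0.5897 × 67,610 = 39,870.
Unemployed = 0.0773 × 39,870 ≈ 3,082.

About 3,082 are unemployed.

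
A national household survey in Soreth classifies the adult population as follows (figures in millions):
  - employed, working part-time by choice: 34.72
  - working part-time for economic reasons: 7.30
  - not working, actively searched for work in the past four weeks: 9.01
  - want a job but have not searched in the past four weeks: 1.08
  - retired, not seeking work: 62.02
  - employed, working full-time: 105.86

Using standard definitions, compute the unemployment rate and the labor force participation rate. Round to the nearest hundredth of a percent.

Employed = 34.72 + 7.30 + 105.86 = 147.88 million (anyone who worked, including part-time for economic reasons, counts as employed).
Unemployed = 9.01 million.
Labor force = 147.88 + 9.01 = 156.89 million.
Not in labor force = 1.08 + 62.02 = 63.10 million (those not working and not actively searching are outside the labor force — including those who want a job but have given up searching).
Civilian working-age population = 156.89 + 63.10 = 219.99 million.
Unemployment rate = 9.01 / 156.89 = 5.74%.
Labor force participation rate = 156.89 / 219.99 = 71.32%.

Unemployment rate ≈ 5.74%; labor force participation rate ≈ 71.32%.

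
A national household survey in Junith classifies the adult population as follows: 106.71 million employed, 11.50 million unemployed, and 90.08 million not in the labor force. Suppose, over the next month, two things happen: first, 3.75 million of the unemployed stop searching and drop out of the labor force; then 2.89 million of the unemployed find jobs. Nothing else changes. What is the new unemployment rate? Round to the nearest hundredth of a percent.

Initially, labor force = 106.71 + 11.50 = 118.21 million, so u = 11.50/118.21 = 9.73%.
After the first change, unemployed and labor force both fall by 3.75 → E = 106.71, U = 7.75, labor force = 114.46 million.
After the second change, unemployed falls and employed rises by 2.89; labor force unchanged → E = 109.60, U = 4.86, labor force = 114.46 million.
New unemployment rate = 4.86 / 114.46 = 4.25%.

New unemployment rate ≈ 4.25%.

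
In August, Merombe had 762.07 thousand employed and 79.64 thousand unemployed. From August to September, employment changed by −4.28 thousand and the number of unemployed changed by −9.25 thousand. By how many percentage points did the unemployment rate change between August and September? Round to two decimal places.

The unemployment rate changed by −0.96 percentage points.

August: labor force = 762.07 + 79.64 = 841.71; u = 79.64/841.71 = 9.46%.
September: labor force = 757.79 + 70.39 = 828.18; u = 70.39/828.18 = 8.50%.
Change = 8.50% − 9.46% = −0.96 pp.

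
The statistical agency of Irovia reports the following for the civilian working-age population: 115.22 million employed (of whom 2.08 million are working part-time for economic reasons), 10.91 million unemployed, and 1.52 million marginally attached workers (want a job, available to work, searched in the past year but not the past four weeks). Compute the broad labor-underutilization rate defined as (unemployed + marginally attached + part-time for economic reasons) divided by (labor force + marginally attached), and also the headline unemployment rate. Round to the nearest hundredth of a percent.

Broad underutilization rate ≈ 11.37%; headline unemployment rate ≈ 8.65%.

Labor force = 115.22 + 10.91 = 126.13 million.
Numerator = 10.91 + 1.52 + 2.08 = 14.51 million.
Denominator = 126.13 + 1.52 = 127.65 million.
Broad rate = 14.51 / 127.65 = 11.37%.
Headline unemployment rate = 10.91 / 126.13 = 8.65%.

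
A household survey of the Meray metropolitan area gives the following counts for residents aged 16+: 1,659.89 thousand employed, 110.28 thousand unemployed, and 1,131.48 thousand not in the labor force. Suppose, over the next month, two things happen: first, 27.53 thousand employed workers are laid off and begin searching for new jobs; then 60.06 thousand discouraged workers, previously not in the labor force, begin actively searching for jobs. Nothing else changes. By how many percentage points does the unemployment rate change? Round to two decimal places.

Initially, labor force = 1,659.89 + 110.28 = 1,770.17 thousand, so u = 110.28/1,770.17 = 6.23%.
After the first change, employed falls and unemployed rises by 27.53; labor force unchanged → E = 1,632.36, U = 137.81, labor force = 1,770.17 thousand.
After the second change, unemployed and labor force both rise by 60.06 → E = 1,632.36, U = 197.87, labor force = 1,830.23 thousand.
New unemployment rate = 197.87 / 1,830.23 = 10.81%.
Change = 10.81% − 6.23% = +4.58 percentage points.

The unemployment rate changes by +4.58 percentage points.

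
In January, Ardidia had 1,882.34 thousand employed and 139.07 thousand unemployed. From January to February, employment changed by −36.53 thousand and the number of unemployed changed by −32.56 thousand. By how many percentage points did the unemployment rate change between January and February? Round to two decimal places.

The unemployment rate changed by −1.42 percentage points.

January: labor force = 1,882.34 + 139.07 = 2,021.41; u = 139.07/2,021.41 = 6.88%.
February: labor force = 1,845.81 + 106.51 = 1,952.32; u = 106.51/1,952.32 = 5.46%.
Change = 5.46% − 6.88% = −1.42 pp.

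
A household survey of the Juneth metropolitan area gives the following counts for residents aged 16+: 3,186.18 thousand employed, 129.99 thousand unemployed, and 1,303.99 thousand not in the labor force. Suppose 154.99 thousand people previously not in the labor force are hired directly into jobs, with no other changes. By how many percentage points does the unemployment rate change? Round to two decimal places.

The unemployment rate changes by −0.18 percentage points.

Initially, labor force = 3,186.18 + 129.99 = 3,316.17 thousand, so u = 129.99/3,316.17 = 3.92%.
After the change, employed and labor force both rise by 154.99; unemployed unchanged → E = 3,341.17, U = 129.99, labor force = 3,471.16 thousand.
New unemployment rate = 129.99 / 3,471.16 = 3.74%.
Change = 3.74% − 3.92% = −0.18 percentage points.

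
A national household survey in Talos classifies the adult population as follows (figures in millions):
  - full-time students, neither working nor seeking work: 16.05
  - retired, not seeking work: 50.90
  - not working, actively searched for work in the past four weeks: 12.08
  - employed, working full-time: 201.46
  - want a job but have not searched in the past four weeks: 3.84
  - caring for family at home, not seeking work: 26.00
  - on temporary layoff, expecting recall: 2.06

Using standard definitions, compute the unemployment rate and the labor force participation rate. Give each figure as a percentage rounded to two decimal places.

Unemployment rate ≈ 6.56%; labor force participation rate ≈ 69.02%.

Employed = 201.46 million.
Unemployed = 12.08 + 2.06 = 14.14 million (jobless and actively searching, or on temporary layoff).
Labor force = 201.46 + 14.14 = 215.60 million.
Not in labor force = 16.05 + 50.90 + 3.84 + 26.00 = 96.79 million (those not working and not actively searching are outside the labor force — including those who want a job but have given up searching).
Civilian working-age population = 215.60 + 96.79 = 312.39 million.
Unemployment rate = 14.14 / 215.60 = 6.56%.
Labor force participation rate = 215.60 / 312.39 = 69.02%.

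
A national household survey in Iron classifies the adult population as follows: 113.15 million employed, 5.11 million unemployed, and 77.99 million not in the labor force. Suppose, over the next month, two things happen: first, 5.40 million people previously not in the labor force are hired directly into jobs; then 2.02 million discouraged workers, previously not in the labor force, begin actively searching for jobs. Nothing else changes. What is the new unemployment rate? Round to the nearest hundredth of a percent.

New unemployment rate ≈ 5.67%.

Initially, labor force = 113.15 + 5.11 = 118.26 million, so u = 5.11/118.26 = 4.32%.
After the first change, employed and labor force both rise by 5.40; unemployed unchanged → E = 118.55, U = 5.11, labor force = 123.66 million.
After the second change, unemployed and labor force both rise by 2.02 → E = 118.55, U = 7.13, labor force = 125.68 million.
New unemployment rate = 7.13 / 125.68 = 5.67%.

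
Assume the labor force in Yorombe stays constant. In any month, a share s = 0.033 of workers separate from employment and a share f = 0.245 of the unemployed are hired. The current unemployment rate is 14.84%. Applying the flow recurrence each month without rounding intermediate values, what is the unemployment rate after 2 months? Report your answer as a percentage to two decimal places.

With a fixed labor force, u_{t+1} = u_t + s·(1−u_t) − f·u_t = u_t·(1−s−f) + s.
Here 1−s−f = 0.722 and s = 0.033.
u_1 = 0.148400 × 0.722 + 0.033 = 0.140145.
u_2 = 0.140145 × 0.722 + 0.033 = 0.134185.

Unemployment rate after two months ≈ 13.42%.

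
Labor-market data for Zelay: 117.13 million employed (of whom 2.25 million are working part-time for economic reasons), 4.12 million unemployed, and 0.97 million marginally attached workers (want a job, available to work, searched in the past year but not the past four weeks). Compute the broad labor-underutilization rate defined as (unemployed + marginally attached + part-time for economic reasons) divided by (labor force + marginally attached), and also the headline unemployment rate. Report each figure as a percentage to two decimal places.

Broad underutilization rate ≈ 6.01%; headline unemployment rate ≈ 3.40%.

Labor force = 117.13 + 4.12 = 121.25 million.
Numerator = 4.12 + 0.97 + 2.25 = 7.34 million.
Denominator = 121.25 + 0.97 = 122.22 million.
Broad rate = 7.34 / 122.22 = 6.01%.
Headline unemployment rate = 4.12 / 121.25 = 3.40%.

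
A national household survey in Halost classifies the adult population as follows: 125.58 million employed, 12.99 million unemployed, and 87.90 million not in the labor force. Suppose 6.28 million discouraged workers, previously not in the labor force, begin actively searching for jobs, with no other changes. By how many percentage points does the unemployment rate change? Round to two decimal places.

Initially, labor force = 125.58 + 12.99 = 138.57 million, so u = 12.99/138.57 = 9.37%.
After the change, unemployed and labor force both rise by 6.28 → E = 125.58, U = 19.27, labor force = 144.85 million.
New unemployment rate = 19.27 / 144.85 = 13.30%.
Change = 13.30% − 9.37% = +3.93 percentage points.

The unemployment rate changes by +3.93 percentage points.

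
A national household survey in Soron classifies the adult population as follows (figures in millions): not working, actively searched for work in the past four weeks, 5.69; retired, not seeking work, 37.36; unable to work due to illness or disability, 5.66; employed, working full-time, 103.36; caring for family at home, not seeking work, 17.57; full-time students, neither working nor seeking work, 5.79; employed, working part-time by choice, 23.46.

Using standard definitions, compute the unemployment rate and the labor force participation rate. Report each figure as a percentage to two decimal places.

Unemployment rate ≈ 4.29%; labor force participation rate ≈ 66.62%.

Employed = 103.36 + 23.46 = 126.82 million.
Unemployed = 5.69 million.
Labor force = 126.82 + 5.69 = 132.51 million.
Not in labor force = 37.36 + 5.66 + 17.57 + 5.79 = 66.38 million (those not working and not actively searching are outside the labor force).
Civilian working-age population = 132.51 + 66.38 = 198.89 million.
Unemployment rate = 5.69 / 132.51 = 4.29%.
Labor force participation rate = 132.51 / 198.89 = 66.62%.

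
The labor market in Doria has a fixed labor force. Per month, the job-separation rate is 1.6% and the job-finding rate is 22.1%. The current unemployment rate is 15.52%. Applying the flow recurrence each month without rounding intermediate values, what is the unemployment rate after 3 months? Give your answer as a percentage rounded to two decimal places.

With a fixed labor force, u_{t+1} = u_t + s·(1−u_t) − f·u_t = u_t·(1−s−f) + s.
Here 1−s−f = 0.763 and s = 0.016.
u_1 = 0.155200 × 0.763 + 0.016 = 0.134418.
u_2 = 0.134418 × 0.763 + 0.016 = 0.118561.
u_3 = 0.118561 × 0.763 + 0.016 = 0.106462.

Unemployment rate after three months ≈ 10.65%.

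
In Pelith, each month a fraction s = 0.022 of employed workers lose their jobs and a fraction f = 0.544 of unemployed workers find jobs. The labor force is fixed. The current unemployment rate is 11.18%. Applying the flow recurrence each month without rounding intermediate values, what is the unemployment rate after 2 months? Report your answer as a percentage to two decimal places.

With a fixed labor force, u_{t+1} = u_t + s·(1−u_t) − f·u_t = u_t·(1−s−f) + s.
Here 1−s−f = 0.434 and s = 0.022.
u_1 = 0.111800 × 0.434 + 0.022 = 0.070521.
u_2 = 0.070521 × 0.434 + 0.022 = 0.052606.

Unemployment rate after two months ≈ 5.26%.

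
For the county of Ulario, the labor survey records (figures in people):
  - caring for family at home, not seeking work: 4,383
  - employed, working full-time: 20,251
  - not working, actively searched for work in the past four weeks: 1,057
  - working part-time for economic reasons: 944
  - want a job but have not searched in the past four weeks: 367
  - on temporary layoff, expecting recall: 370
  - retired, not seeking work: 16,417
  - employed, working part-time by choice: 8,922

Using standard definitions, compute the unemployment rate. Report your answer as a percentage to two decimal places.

Employed = 20,251 + 944 + 8,922 = 30,117 (anyone who worked, including part-time for economic reasons, counts as employed).
Unemployed = 1,057 + 370 = 1,427 (jobless and actively searching, or on temporary layoff).
Labor force = 30,117 + 1,427 = 31,544.
Unemployment rate = 1,427 / 31,544 = 4.52%.

Unemployment rate ≈ 4.52%.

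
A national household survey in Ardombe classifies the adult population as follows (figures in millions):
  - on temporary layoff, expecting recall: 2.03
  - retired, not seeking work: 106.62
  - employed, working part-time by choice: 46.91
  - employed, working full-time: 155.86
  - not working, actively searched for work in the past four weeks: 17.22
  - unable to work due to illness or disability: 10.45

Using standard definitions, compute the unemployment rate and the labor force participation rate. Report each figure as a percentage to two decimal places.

Employed = 46.91 + 155.86 = 202.77 million.
Unemployed = 2.03 + 17.22 = 19.25 million (jobless and actively searching, or on temporary layoff).
Labor force = 202.77 + 19.25 = 222.02 million.
Not in labor force = 106.62 + 10.45 = 117.07 million (those not working and not actively searching are outside the labor force).
Civilian working-age population = 222.02 + 117.07 = 339.09 million.
Unemployment rate = 19.25 / 222.02 = 8.67%.
Labor force participation rate = 222.02 / 339.09 = 65.48%.

Unemployment rate ≈ 8.67%; labor force participation rate ≈ 65.48%.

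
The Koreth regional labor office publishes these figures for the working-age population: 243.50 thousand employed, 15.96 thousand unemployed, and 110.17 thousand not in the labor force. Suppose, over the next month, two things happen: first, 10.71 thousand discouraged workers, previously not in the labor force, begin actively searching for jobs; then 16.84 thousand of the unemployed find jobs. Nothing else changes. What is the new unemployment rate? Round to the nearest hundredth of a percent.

Initially, labor force = 243.50 + 15.96 = 259.46 thousand, so u = 15.96/259.46 = 6.15%.
After the first change, unemployed and labor force both rise by 10.71 → E = 243.50, U = 26.67, labor force = 270.17 thousand.
After the second change, unemployed falls and employed rises by 16.84; labor force unchanged → E = 260.34, U = 9.83, labor force = 270.17 thousand.
New unemployment rate = 9.83 / 270.17 = 3.64%.

New unemployment rate ≈ 3.64%.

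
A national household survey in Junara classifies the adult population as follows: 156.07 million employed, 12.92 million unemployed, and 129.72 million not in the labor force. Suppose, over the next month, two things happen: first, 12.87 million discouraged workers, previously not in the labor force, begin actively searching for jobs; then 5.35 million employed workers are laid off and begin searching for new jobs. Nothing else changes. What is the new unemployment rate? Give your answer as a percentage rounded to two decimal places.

Initially, labor force = 156.07 + 12.92 = 168.99 million, so u = 12.92/168.99 = 7.65%.
After the first change, unemployed and labor force both rise by 12.87 → E = 156.07, U = 25.79, labor force = 181.86 million.
After the second change, employed falls and unemployed rises by 5.35; labor force unchanged → E = 150.72, U = 31.14, labor force = 181.86 million.
New unemployment rate = 31.14 / 181.86 = 17.12%.

New unemployment rate ≈ 17.12%.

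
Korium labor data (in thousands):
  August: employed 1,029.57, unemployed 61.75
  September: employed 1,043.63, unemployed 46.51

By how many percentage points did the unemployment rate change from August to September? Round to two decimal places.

The unemployment rate changed by −1.39 percentage points.

August: labor force = 1,029.57 + 61.75 = 1,091.32; u = 61.75/1,091.32 = 5.66%.
September: labor force = 1,043.63 + 46.51 = 1,090.14; u = 46.51/1,090.14 = 4.27%.
Change = 4.27% − 5.66% = −1.39 pp.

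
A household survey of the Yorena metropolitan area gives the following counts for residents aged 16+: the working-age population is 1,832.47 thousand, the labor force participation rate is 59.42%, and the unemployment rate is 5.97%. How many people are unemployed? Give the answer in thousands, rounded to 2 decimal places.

About 65.00 thousand are unemployed.

Labor force = 0.5942 × 1,832.47 = 1,088.85 thousand.
Unemployed = 0.0597 × 1,088.85 ≈ 65.00 thousand.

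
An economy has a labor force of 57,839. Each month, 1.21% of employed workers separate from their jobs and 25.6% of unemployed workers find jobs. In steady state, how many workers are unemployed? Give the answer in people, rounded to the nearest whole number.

About 2,610 are unemployed in steady state.

Steady-state unemployment rate u* = s/(s+f) = 1.21/(1.21+25.6) = 0.045132.
Unemployed = u* × labor force = 0.045132 × 57,839 ≈ 2,610.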